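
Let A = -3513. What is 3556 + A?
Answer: 43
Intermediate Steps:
3556 + A = 3556 - 3513 = 43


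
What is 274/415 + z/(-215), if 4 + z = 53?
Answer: 1543/3569 ≈ 0.43233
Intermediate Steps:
z = 49 (z = -4 + 53 = 49)
274/415 + z/(-215) = 274/415 + 49/(-215) = 274*(1/415) + 49*(-1/215) = 274/415 - 49/215 = 1543/3569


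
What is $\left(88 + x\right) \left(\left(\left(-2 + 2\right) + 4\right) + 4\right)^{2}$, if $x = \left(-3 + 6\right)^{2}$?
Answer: $6208$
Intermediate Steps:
$x = 9$ ($x = 3^{2} = 9$)
$\left(88 + x\right) \left(\left(\left(-2 + 2\right) + 4\right) + 4\right)^{2} = \left(88 + 9\right) \left(\left(\left(-2 + 2\right) + 4\right) + 4\right)^{2} = 97 \left(\left(0 + 4\right) + 4\right)^{2} = 97 \left(4 + 4\right)^{2} = 97 \cdot 8^{2} = 97 \cdot 64 = 6208$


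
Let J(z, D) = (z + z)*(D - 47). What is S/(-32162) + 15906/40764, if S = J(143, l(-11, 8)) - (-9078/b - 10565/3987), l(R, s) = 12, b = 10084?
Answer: 118484855561171/168944601652812 ≈ 0.70132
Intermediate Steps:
J(z, D) = 2*z*(-47 + D) (J(z, D) = (2*z)*(-47 + D) = 2*z*(-47 + D))
S = -201154198817/20102454 (S = 2*143*(-47 + 12) - (-9078/10084 - 10565/3987) = 2*143*(-35) - (-9078*1/10084 - 10565*1/3987) = -10010 - (-4539/5042 - 10565/3987) = -10010 - 1*(-71365723/20102454) = -10010 + 71365723/20102454 = -201154198817/20102454 ≈ -10006.)
S/(-32162) + 15906/40764 = -201154198817/20102454/(-32162) + 15906/40764 = -201154198817/20102454*(-1/32162) + 15906*(1/40764) = 15473399909/49733471196 + 2651/6794 = 118484855561171/168944601652812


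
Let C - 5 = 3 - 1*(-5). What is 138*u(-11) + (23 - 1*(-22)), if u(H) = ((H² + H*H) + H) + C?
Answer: 33717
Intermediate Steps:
C = 13 (C = 5 + (3 - 1*(-5)) = 5 + (3 + 5) = 5 + 8 = 13)
u(H) = 13 + H + 2*H² (u(H) = ((H² + H*H) + H) + 13 = ((H² + H²) + H) + 13 = (2*H² + H) + 13 = (H + 2*H²) + 13 = 13 + H + 2*H²)
138*u(-11) + (23 - 1*(-22)) = 138*(13 - 11 + 2*(-11)²) + (23 - 1*(-22)) = 138*(13 - 11 + 2*121) + (23 + 22) = 138*(13 - 11 + 242) + 45 = 138*244 + 45 = 33672 + 45 = 33717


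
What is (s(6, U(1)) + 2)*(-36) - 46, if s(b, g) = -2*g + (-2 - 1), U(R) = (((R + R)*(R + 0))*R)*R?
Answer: 134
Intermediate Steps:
U(R) = 2*R**4 (U(R) = (((2*R)*R)*R)*R = ((2*R**2)*R)*R = (2*R**3)*R = 2*R**4)
s(b, g) = -3 - 2*g (s(b, g) = -2*g - 3 = -3 - 2*g)
(s(6, U(1)) + 2)*(-36) - 46 = ((-3 - 4*1**4) + 2)*(-36) - 46 = ((-3 - 4) + 2)*(-36) - 46 = (-7 + 2)*(-36) - 46 = -5*(-36) - 46 = 180 - 46 = 134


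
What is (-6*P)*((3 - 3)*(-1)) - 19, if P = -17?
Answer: -19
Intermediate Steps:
(-6*P)*((3 - 3)*(-1)) - 19 = (-6*(-17))*((3 - 3)*(-1)) - 19 = 102*(0*(-1)) - 19 = 102*0 - 19 = 0 - 19 = -19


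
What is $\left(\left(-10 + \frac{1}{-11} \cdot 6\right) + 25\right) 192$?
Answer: $\frac{30528}{11} \approx 2775.3$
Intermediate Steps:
$\left(\left(-10 + \frac{1}{-11} \cdot 6\right) + 25\right) 192 = \left(\left(-10 - \frac{6}{11}\right) + 25\right) 192 = \left(- \frac{116}{11} + 25\right) 192 = \frac{159}{11} \cdot 192 = \frac{30528}{11}$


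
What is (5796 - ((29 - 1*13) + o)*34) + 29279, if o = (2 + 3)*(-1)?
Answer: 34701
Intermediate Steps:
o = -5 (o = 5*(-1) = -5)
(5796 - ((29 - 1*13) + o)*34) + 29279 = (5796 - ((29 - 1*13) - 5)*34) + 29279 = (5796 - ((29 - 13) - 5)*34) + 29279 = (5796 - (16 - 5)*34) + 29279 = (5796 - 11*34) + 29279 = (5796 - 1*374) + 29279 = (5796 - 374) + 29279 = 5422 + 29279 = 34701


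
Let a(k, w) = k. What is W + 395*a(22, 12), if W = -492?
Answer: 8198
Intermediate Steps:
W + 395*a(22, 12) = -492 + 395*22 = -492 + 8690 = 8198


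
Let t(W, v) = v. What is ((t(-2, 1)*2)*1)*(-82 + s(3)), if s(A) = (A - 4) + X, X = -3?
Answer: -172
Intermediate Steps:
s(A) = -7 + A (s(A) = (A - 4) - 3 = (-4 + A) - 3 = -7 + A)
((t(-2, 1)*2)*1)*(-82 + s(3)) = ((1*2)*1)*(-82 + (-7 + 3)) = (2*1)*(-82 - 4) = 2*(-86) = -172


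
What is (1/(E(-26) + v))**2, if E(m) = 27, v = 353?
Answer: 1/144400 ≈ 6.9252e-6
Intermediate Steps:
(1/(E(-26) + v))**2 = (1/(27 + 353))**2 = (1/380)**2 = 1/144400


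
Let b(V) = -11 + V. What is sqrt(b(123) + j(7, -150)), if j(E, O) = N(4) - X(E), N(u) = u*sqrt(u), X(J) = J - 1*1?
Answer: sqrt(114) ≈ 10.677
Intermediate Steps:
X(J) = -1 + J (X(J) = J - 1 = -1 + J)
N(u) = u**(3/2)
j(E, O) = 9 - E (j(E, O) = 4**(3/2) - (-1 + E) = 8 + (1 - E) = 9 - E)
sqrt(b(123) + j(7, -150)) = sqrt((-11 + 123) + (9 - 1*7)) = sqrt(112 + (9 - 7)) = sqrt(112 + 2) = sqrt(114)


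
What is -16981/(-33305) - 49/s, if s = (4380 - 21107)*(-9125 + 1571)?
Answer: 2145645494653/4208278520190 ≈ 0.50986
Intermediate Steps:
s = 126355758 (s = -16727*(-7554) = 126355758)
-16981/(-33305) - 49/s = -16981/(-33305) - 49/126355758 = -16981*(-1/33305) - 49*1/126355758 = 16981/33305 - 49/126355758 = 2145645494653/4208278520190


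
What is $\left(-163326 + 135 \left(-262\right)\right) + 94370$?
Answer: $-104326$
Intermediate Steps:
$\left(-163326 + 135 \left(-262\right)\right) + 94370 = \left(-163326 - 35370\right) + 94370 = -198696 + 94370 = -104326$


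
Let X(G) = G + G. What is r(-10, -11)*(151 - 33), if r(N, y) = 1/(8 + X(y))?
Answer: -59/7 ≈ -8.4286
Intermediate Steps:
X(G) = 2*G
r(N, y) = 1/(8 + 2*y)
r(-10, -11)*(151 - 33) = (1/(2*(4 - 11)))*(151 - 33) = ((½)/(-7))*118 = ((½)*(-⅐))*118 = -1/14*118 = -59/7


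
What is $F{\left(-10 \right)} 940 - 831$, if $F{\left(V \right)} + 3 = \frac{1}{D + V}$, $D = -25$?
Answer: $- \frac{25745}{7} \approx -3677.9$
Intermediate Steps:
$F{\left(V \right)} = -3 + \frac{1}{-25 + V}$
$F{\left(-10 \right)} 940 - 831 = \frac{76 - -30}{-25 - 10} \cdot 940 - 831 = \frac{76 + 30}{-35} \cdot 940 - 831 = \left(- \frac{1}{35}\right) 106 \cdot 940 - 831 = \left(- \frac{106}{35}\right) 940 - 831 = - \frac{19928}{7} - 831 = - \frac{25745}{7}$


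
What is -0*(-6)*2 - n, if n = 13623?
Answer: -13623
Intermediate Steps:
-0*(-6)*2 - n = -0*(-6)*2 - 1*13623 = -22*0*2 - 13623 = 0*2 - 13623 = 0 - 13623 = -13623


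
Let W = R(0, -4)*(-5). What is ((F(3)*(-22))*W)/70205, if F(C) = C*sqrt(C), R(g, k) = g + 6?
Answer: 396*sqrt(3)/14041 ≈ 0.048849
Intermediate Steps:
R(g, k) = 6 + g
F(C) = C**(3/2)
W = -30 (W = (6 + 0)*(-5) = 6*(-5) = -30)
((F(3)*(-22))*W)/70205 = ((3**(3/2)*(-22))*(-30))/70205 = (((3*sqrt(3))*(-22))*(-30))*(1/70205) = (-66*sqrt(3)*(-30))*(1/70205) = (1980*sqrt(3))*(1/70205) = 396*sqrt(3)/14041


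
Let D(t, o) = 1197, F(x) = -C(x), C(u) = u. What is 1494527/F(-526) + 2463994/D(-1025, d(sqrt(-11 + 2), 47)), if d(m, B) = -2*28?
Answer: 3085009663/629622 ≈ 4899.8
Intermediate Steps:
F(x) = -x
d(m, B) = -56
1494527/F(-526) + 2463994/D(-1025, d(sqrt(-11 + 2), 47)) = 1494527/((-1*(-526))) + 2463994/1197 = 1494527/526 + 2463994*(1/1197) = 1494527*(1/526) + 2463994/1197 = 1494527/526 + 2463994/1197 = 3085009663/629622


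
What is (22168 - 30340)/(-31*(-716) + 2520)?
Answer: -2043/6179 ≈ -0.33064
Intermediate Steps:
(22168 - 30340)/(-31*(-716) + 2520) = -8172/(22196 + 2520) = -8172/24716 = -8172*1/24716 = -2043/6179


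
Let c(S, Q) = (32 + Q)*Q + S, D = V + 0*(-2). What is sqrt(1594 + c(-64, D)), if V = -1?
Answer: sqrt(1499) ≈ 38.717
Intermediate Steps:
D = -1 (D = -1 + 0*(-2) = -1 + 0 = -1)
c(S, Q) = S + Q*(32 + Q) (c(S, Q) = Q*(32 + Q) + S = S + Q*(32 + Q))
sqrt(1594 + c(-64, D)) = sqrt(1594 + (-64 + (-1)**2 + 32*(-1))) = sqrt(1594 + (-64 + 1 - 32)) = sqrt(1594 - 95) = sqrt(1499)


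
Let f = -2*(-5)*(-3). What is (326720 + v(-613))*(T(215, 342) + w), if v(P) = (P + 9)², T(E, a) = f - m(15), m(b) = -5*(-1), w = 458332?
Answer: 316928874192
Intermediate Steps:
m(b) = 5
f = -30 (f = 10*(-3) = -30)
T(E, a) = -35 (T(E, a) = -30 - 1*5 = -30 - 5 = -35)
v(P) = (9 + P)²
(326720 + v(-613))*(T(215, 342) + w) = (326720 + (9 - 613)²)*(-35 + 458332) = (326720 + (-604)²)*458297 = (326720 + 364816)*458297 = 691536*458297 = 316928874192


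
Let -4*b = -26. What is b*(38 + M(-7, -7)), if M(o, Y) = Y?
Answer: 403/2 ≈ 201.50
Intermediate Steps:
b = 13/2 (b = -¼*(-26) = 13/2 ≈ 6.5000)
b*(38 + M(-7, -7)) = 13*(38 - 7)/2 = (13/2)*31 = 403/2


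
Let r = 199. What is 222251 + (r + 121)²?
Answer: 324651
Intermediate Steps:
222251 + (r + 121)² = 222251 + (199 + 121)² = 222251 + 320² = 222251 + 102400 = 324651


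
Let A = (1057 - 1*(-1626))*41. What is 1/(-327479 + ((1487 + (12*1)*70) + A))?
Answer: -1/215149 ≈ -4.6479e-6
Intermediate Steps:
A = 110003 (A = (1057 + 1626)*41 = 2683*41 = 110003)
1/(-327479 + ((1487 + (12*1)*70) + A)) = 1/(-327479 + ((1487 + (12*1)*70) + 110003)) = 1/(-327479 + ((1487 + 12*70) + 110003)) = 1/(-327479 + ((1487 + 840) + 110003)) = 1/(-327479 + (2327 + 110003)) = 1/(-327479 + 112330) = 1/(-215149) = -1/215149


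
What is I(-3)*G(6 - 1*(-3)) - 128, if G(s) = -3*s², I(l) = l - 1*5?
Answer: 1816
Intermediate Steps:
I(l) = -5 + l (I(l) = l - 5 = -5 + l)
I(-3)*G(6 - 1*(-3)) - 128 = (-5 - 3)*(-3*(6 - 1*(-3))²) - 128 = -(-24)*(6 + 3)² - 128 = -(-24)*9² - 128 = -(-24)*81 - 128 = -8*(-243) - 128 = 1944 - 128 = 1816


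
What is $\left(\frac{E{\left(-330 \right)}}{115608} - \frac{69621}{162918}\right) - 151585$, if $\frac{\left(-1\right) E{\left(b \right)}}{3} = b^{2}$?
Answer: $- \frac{19827137325857}{130796001} \approx -1.5159 \cdot 10^{5}$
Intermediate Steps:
$E{\left(b \right)} = - 3 b^{2}$
$\left(\frac{E{\left(-330 \right)}}{115608} - \frac{69621}{162918}\right) - 151585 = \left(\frac{\left(-3\right) \left(-330\right)^{2}}{115608} - \frac{69621}{162918}\right) - 151585 = \left(\left(-3\right) 108900 \cdot \frac{1}{115608} - \frac{23207}{54306}\right) - 151585 = \left(\left(-326700\right) \frac{1}{115608} - \frac{23207}{54306}\right) - 151585 = \left(- \frac{27225}{9634} - \frac{23207}{54306}\right) - 151585 = - \frac{425514272}{130796001} - 151585 = - \frac{19827137325857}{130796001}$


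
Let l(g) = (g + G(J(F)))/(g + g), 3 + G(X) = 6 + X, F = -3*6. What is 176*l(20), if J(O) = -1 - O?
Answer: 176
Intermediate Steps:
F = -18
G(X) = 3 + X (G(X) = -3 + (6 + X) = 3 + X)
l(g) = (20 + g)/(2*g) (l(g) = (g + (3 + (-1 - 1*(-18))))/(g + g) = (g + (3 + (-1 + 18)))/((2*g)) = (g + (3 + 17))*(1/(2*g)) = (g + 20)*(1/(2*g)) = (20 + g)*(1/(2*g)) = (20 + g)/(2*g))
176*l(20) = 176*((1/2)*(20 + 20)/20) = 176*((1/2)*(1/20)*40) = 176*1 = 176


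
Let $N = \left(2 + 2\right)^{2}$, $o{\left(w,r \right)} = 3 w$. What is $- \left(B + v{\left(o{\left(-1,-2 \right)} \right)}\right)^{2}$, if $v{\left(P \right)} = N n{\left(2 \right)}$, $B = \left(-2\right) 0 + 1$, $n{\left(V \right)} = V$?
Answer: $-1089$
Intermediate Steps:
$B = 1$ ($B = 0 + 1 = 1$)
$N = 16$ ($N = 4^{2} = 16$)
$v{\left(P \right)} = 32$ ($v{\left(P \right)} = 16 \cdot 2 = 32$)
$- \left(B + v{\left(o{\left(-1,-2 \right)} \right)}\right)^{2} = - \left(1 + 32\right)^{2} = - 33^{2} = \left(-1\right) 1089 = -1089$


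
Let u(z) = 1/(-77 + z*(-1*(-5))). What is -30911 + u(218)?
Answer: -31312842/1013 ≈ -30911.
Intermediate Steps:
u(z) = 1/(-77 + 5*z) (u(z) = 1/(-77 + z*5) = 1/(-77 + 5*z))
-30911 + u(218) = -30911 + 1/(-77 + 5*218) = -30911 + 1/(-77 + 1090) = -30911 + 1/1013 = -31312842/1013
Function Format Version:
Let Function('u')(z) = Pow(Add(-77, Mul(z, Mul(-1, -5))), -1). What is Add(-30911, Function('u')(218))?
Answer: Rational(-31312842, 1013) ≈ -30911.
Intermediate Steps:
Function('u')(z) = Pow(Add(-77, Mul(5, z)), -1) (Function('u')(z) = Pow(Add(-77, Mul(z, 5)), -1) = Pow(Add(-77, Mul(5, z)), -1))
Add(-30911, Function('u')(218)) = Add(-30911, Pow(Add(-77, Mul(5, 218)), -1)) = Add(-30911, Pow(Add(-77, 1090), -1)) = Add(-30911, Pow(1013, -1)) = Add(-30911, Rational(1, 1013)) = Rational(-31312842, 1013)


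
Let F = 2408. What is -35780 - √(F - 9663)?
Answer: -35780 - I*√7255 ≈ -35780.0 - 85.176*I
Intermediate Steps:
-35780 - √(F - 9663) = -35780 - √(2408 - 9663) = -35780 - √(-7255) = -35780 - I*√7255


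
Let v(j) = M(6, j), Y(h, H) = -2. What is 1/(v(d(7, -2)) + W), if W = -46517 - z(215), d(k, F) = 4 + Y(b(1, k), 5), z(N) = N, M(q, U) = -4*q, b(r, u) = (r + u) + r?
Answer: -1/46756 ≈ -2.1388e-5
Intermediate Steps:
b(r, u) = u + 2*r
d(k, F) = 2 (d(k, F) = 4 - 2 = 2)
v(j) = -24 (v(j) = -4*6 = -24)
W = -46732 (W = -46517 - 1*215 = -46517 - 215 = -46732)
1/(v(d(7, -2)) + W) = 1/(-24 - 46732) = 1/(-46756) = -1/46756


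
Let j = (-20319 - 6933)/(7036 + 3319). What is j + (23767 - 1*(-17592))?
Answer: 428245193/10355 ≈ 41356.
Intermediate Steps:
j = -27252/10355 ≈ -2.6318
j + (23767 - 1*(-17592)) = -27252/10355 + (23767 - 1*(-17592)) = -27252/10355 + (23767 + 17592) = -27252/10355 + 41359 = 428245193/10355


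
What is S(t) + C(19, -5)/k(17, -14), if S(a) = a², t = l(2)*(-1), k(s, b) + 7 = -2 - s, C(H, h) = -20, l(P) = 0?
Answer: 10/13 ≈ 0.76923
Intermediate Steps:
k(s, b) = -9 - s (k(s, b) = -7 + (-2 - s) = -9 - s)
t = 0 (t = 0*(-1) = 0)
S(t) + C(19, -5)/k(17, -14) = 0² - 20/(-9 - 1*17) = 0 - 20/(-9 - 17) = 0 - 20/(-26) = 0 - 20*(-1/26) = 0 + 10/13 = 10/13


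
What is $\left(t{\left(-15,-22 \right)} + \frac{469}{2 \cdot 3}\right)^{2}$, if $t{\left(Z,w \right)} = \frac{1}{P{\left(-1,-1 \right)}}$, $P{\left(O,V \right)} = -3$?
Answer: $\frac{218089}{36} \approx 6058.0$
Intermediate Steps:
$t{\left(Z,w \right)} = - \frac{1}{3}$ ($t{\left(Z,w \right)} = \frac{1}{-3} = - \frac{1}{3}$)
$\left(t{\left(-15,-22 \right)} + \frac{469}{2 \cdot 3}\right)^{2} = \left(- \frac{1}{3} + \frac{469}{2 \cdot 3}\right)^{2} = \left(- \frac{1}{3} + \frac{469}{6}\right)^{2} = \left(\frac{467}{6}\right)^{2} = \frac{218089}{36}$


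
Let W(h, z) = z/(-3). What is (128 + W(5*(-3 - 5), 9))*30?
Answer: 3750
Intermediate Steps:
W(h, z) = -z/3 (W(h, z) = z*(-⅓) = -z/3)
(128 + W(5*(-3 - 5), 9))*30 = (128 - ⅓*9)*30 = (128 - 3)*30 = 125*30 = 3750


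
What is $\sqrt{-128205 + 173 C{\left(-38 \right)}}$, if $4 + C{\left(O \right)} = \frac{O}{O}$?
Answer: $2 i \sqrt{32181} \approx 358.78 i$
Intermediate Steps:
$C{\left(O \right)} = -3$ ($C{\left(O \right)} = -4 + \frac{O}{O} = -4 + 1 = -3$)
$\sqrt{-128205 + 173 C{\left(-38 \right)}} = \sqrt{-128205 + 173 \left(-3\right)} = \sqrt{-128205 - 519} = \sqrt{-128724} = 2 i \sqrt{32181}$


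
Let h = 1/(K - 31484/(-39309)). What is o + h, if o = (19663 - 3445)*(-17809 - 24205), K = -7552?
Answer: -202254988561375677/296830084 ≈ -6.8138e+8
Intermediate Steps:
h = -39309/296830084 (h = 1/(-7552 - 31484/(-39309)) = 1/(-7552 - 31484*(-1/39309)) = 1/(-7552 + 31484/39309) = 1/(-296830084/39309) = -39309/296830084 ≈ -0.00013243)
o = -681383052 (o = 16218*(-42014) = -681383052)
o + h = -681383052 - 39309/296830084 = -202254988561375677/296830084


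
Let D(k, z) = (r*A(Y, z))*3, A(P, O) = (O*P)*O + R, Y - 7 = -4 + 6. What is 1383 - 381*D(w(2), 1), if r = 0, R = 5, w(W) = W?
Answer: 1383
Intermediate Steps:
Y = 9 (Y = 7 + (-4 + 6) = 7 + 2 = 9)
A(P, O) = 5 + P*O² (A(P, O) = (O*P)*O + 5 = P*O² + 5 = 5 + P*O²)
D(k, z) = 0 (D(k, z) = (0*(5 + 9*z²))*3 = 0*3 = 0)
1383 - 381*D(w(2), 1) = 1383 - 381*0 = 1383 + 0 = 1383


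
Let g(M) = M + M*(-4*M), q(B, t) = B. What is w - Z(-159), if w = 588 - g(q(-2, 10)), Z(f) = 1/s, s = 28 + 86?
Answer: 69083/114 ≈ 605.99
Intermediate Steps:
s = 114
g(M) = M - 4*M²
Z(f) = 1/114
w = 606 (w = 588 - (-2)*(1 - 4*(-2)) = 588 - (-2)*(1 + 8) = 588 - (-2)*9 = 588 - 1*(-18) = 588 + 18 = 606)
w - Z(-159) = 606 - 1*1/114 = 606 - 1/114 = 69083/114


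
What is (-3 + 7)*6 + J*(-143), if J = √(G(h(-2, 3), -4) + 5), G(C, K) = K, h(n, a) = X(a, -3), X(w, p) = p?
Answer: -119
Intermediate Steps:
h(n, a) = -3
J = 1 (J = √(-4 + 5) = √1 = 1)
(-3 + 7)*6 + J*(-143) = (-3 + 7)*6 + 1*(-143) = 4*6 - 143 = 24 - 143 = -119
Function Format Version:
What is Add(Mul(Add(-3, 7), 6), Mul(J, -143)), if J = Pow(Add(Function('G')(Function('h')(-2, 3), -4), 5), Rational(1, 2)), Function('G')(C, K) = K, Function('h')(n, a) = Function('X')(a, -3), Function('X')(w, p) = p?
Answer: -119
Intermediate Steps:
Function('h')(n, a) = -3
J = 1 (J = Pow(Add(-4, 5), Rational(1, 2)) = Pow(1, Rational(1, 2)) = 1)
Add(Mul(Add(-3, 7), 6), Mul(J, -143)) = Add(Mul(Add(-3, 7), 6), Mul(1, -143)) = Add(Mul(4, 6), -143) = Add(24, -143) = -119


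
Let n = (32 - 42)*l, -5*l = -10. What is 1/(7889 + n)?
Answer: 1/7869 ≈ 0.00012708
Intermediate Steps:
l = 2 (l = -1/5*(-10) = 2)
n = -20 (n = (32 - 42)*2 = -10*2 = -20)
1/(7889 + n) = 1/(7889 - 20) = 1/7869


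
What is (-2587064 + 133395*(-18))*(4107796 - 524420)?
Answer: -17874502995424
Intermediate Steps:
(-2587064 + 133395*(-18))*(4107796 - 524420) = (-2587064 - 2401110)*3583376 = -4988174*3583376 = -17874502995424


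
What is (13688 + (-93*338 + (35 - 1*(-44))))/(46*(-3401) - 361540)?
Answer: 1963/57554 ≈ 0.034107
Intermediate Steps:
(13688 + (-93*338 + (35 - 1*(-44))))/(46*(-3401) - 361540) = (13688 + (-31434 + (35 + 44)))/(-156446 - 361540) = (13688 + (-31434 + 79))/(-517986) = (13688 - 31355)*(-1/517986) = -17667*(-1/517986) = 1963/57554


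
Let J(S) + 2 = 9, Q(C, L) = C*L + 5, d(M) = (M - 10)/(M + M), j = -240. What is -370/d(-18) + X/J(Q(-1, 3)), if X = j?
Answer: -510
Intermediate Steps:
d(M) = (-10 + M)/(2*M) (d(M) = (-10 + M)/((2*M)) = (-10 + M)*(1/(2*M)) = (-10 + M)/(2*M))
Q(C, L) = 5 + C*L
J(S) = 7 (J(S) = -2 + 9 = 7)
X = -240
-370/d(-18) + X/J(Q(-1, 3)) = -370*(-36/(-10 - 18)) - 240/7 = -370/((½)*(-1/18)*(-28)) - 240*⅐ = -370/7/9 - 240/7 = -370*9/7 - 240/7 = -3330/7 - 240/7 = -510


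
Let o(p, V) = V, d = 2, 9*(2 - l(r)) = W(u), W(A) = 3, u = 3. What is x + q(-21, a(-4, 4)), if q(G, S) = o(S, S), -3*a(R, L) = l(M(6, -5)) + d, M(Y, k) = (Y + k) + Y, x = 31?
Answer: 268/9 ≈ 29.778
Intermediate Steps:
M(Y, k) = k + 2*Y
l(r) = 5/3 (l(r) = 2 - ⅑*3 = 2 - ⅓ = 5/3)
a(R, L) = -11/9 (a(R, L) = -(5/3 + 2)/3 = -⅓*11/3 = -11/9)
q(G, S) = S
x + q(-21, a(-4, 4)) = 31 - 11/9 = 268/9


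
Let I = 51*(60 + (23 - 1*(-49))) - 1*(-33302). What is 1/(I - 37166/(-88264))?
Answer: 44132/1766799071 ≈ 2.4979e-5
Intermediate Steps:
I = 40034 (I = 51*(60 + (23 + 49)) + 33302 = 51*(60 + 72) + 33302 = 51*132 + 33302 = 6732 + 33302 = 40034)
1/(I - 37166/(-88264)) = 1/(40034 - 37166/(-88264)) = 1/(40034 - 37166*(-1/88264)) = 1/(40034 + 18583/44132) = 1/(1766799071/44132) = 44132/1766799071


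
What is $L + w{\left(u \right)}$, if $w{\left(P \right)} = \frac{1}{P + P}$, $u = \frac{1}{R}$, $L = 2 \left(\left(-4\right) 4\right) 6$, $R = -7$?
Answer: $- \frac{391}{2} \approx -195.5$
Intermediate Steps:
$L = -192$ ($L = 2 \left(-16\right) 6 = \left(-32\right) 6 = -192$)
$u = - \frac{1}{7}$ ($u = \frac{1}{-7} = - \frac{1}{7} \approx -0.14286$)
$w{\left(P \right)} = \frac{1}{2 P}$
$L + w{\left(u \right)} = -192 + \frac{1}{2 \left(- \frac{1}{7}\right)} = -192 + \frac{1}{2} \left(-7\right) = -192 - \frac{7}{2} = - \frac{391}{2}$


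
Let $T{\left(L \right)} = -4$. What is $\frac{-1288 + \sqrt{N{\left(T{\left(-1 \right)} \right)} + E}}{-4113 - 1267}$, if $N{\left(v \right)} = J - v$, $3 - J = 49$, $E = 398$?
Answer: $\frac{322}{1345} - \frac{\sqrt{89}}{2690} \approx 0.2359$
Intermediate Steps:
$J = -46$ ($J = 3 - 49 = -46$)
$N{\left(v \right)} = -46 - v$
$\frac{-1288 + \sqrt{N{\left(T{\left(-1 \right)} \right)} + E}}{-4113 - 1267} = \frac{-1288 + \sqrt{\left(-46 - -4\right) + 398}}{-4113 - 1267} = \frac{-1288 + \sqrt{\left(-46 + 4\right) + 398}}{-5380} = \left(-1288 + \sqrt{-42 + 398}\right) \left(- \frac{1}{5380}\right) = \left(-1288 + \sqrt{356}\right) \left(- \frac{1}{5380}\right) = \left(-1288 + 2 \sqrt{89}\right) \left(- \frac{1}{5380}\right) = \frac{322}{1345} - \frac{\sqrt{89}}{2690}$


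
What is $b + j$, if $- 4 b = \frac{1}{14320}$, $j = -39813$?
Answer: $- \frac{2280488641}{57280} \approx -39813.0$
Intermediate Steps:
$b = - \frac{1}{57280}$ ($b = - \frac{1}{4 \cdot 14320} = \left(- \frac{1}{4}\right) \frac{1}{14320} = - \frac{1}{57280} \approx -1.7458 \cdot 10^{-5}$)
$b + j = - \frac{1}{57280} - 39813 = - \frac{2280488641}{57280}$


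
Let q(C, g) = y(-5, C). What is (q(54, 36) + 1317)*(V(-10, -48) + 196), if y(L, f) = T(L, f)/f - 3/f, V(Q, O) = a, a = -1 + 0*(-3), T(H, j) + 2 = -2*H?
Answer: 4622995/18 ≈ 2.5683e+5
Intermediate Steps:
T(H, j) = -2 - 2*H
a = -1 (a = -1 + 0 = -1)
V(Q, O) = -1
y(L, f) = -3/f + (-2 - 2*L)/f (y(L, f) = (-2 - 2*L)/f - 3/f = -3/f + (-2 - 2*L)/f)
q(C, g) = 5/C (q(C, g) = (-5 - 2*(-5))/C = (-5 + 10)/C = 5/C)
(q(54, 36) + 1317)*(V(-10, -48) + 196) = (5/54 + 1317)*(-1 + 196) = (5*(1/54) + 1317)*195 = (5/54 + 1317)*195 = (71123/54)*195 = 4622995/18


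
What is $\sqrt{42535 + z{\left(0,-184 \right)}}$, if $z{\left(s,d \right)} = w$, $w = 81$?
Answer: $2 \sqrt{10654} \approx 206.44$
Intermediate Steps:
$z{\left(s,d \right)} = 81$
$\sqrt{42535 + z{\left(0,-184 \right)}} = \sqrt{42535 + 81} = \sqrt{42616} = 2 \sqrt{10654}$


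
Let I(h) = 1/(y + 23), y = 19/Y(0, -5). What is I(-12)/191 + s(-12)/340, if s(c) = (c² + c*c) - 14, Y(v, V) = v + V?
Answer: 1256441/1558560 ≈ 0.80616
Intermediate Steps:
Y(v, V) = V + v
y = -19/5 (y = 19/(-5 + 0) = 19/(-5) = 19*(-⅕) = -19/5 ≈ -3.8000)
s(c) = -14 + 2*c² (s(c) = (c² + c²) - 14 = 2*c² - 14 = -14 + 2*c²)
I(h) = 5/96 (I(h) = 1/(-19/5 + 23) = 1/(96/5) = 5/96)
I(-12)/191 + s(-12)/340 = (5/96)/191 + (-14 + 2*(-12)²)/340 = (5/96)*(1/191) + (-14 + 2*144)*(1/340) = 5/18336 + (-14 + 288)*(1/340) = 5/18336 + 274*(1/340) = 5/18336 + 137/170 = 1256441/1558560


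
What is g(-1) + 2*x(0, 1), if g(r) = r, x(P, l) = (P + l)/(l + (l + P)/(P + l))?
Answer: 0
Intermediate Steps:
x(P, l) = (P + l)/(1 + l) (x(P, l) = (P + l)/(l + (P + l)/(P + l)) = (P + l)/(l + 1) = (P + l)/(1 + l))
g(-1) + 2*x(0, 1) = -1 + 2*((0 + 1)/(1 + 1)) = -1 + 2*(1/2) = -1 + 2*((½)*1) = -1 + 2*(½) = -1 + 1 = 0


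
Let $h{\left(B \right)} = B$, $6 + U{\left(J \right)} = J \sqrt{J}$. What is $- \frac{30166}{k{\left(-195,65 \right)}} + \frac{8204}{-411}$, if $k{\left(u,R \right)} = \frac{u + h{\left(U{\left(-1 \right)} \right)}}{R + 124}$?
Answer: $\frac{235332374753}{8302611} - \frac{2850687 i}{20201} \approx 28344.0 - 141.12 i$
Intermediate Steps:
$U{\left(J \right)} = -6 + J^{\frac{3}{2}}$ ($U{\left(J \right)} = -6 + J \sqrt{J} = -6 + J^{\frac{3}{2}}$)
$k{\left(u,R \right)} = \frac{-6 + u - i}{124 + R}$ ($k{\left(u,R \right)} = \frac{u - \left(6 - \left(-1\right)^{\frac{3}{2}}\right)}{R + 124} = \frac{u - \left(6 + i\right)}{124 + R} = \frac{-6 + u - i}{124 + R}$)
$- \frac{30166}{k{\left(-195,65 \right)}} + \frac{8204}{-411} = - \frac{30166}{\frac{1}{124 + 65} \left(-6 - 195 - i\right)} + \frac{8204}{-411} = - \frac{30166}{\frac{1}{189} \left(-201 - i\right)} + 8204 \left(- \frac{1}{411}\right) = - \frac{30166}{\frac{1}{189} \left(-201 - i\right)} - \frac{8204}{411} = - \frac{30166}{- \frac{67}{63} - \frac{i}{189}} - \frac{8204}{411} = - 30166 \frac{35721 \left(- \frac{67}{63} + \frac{i}{189}\right)}{40402} - \frac{8204}{411} = - \frac{538779843 \left(- \frac{67}{63} + \frac{i}{189}\right)}{20201} - \frac{8204}{411} = - \frac{8204}{411} - \frac{538779843 \left(- \frac{67}{63} + \frac{i}{189}\right)}{20201}$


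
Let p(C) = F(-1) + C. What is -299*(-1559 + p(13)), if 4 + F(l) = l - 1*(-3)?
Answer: 462852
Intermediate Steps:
F(l) = -1 + l (F(l) = -4 + (l - 1*(-3)) = -4 + (l + 3) = -4 + (3 + l) = -1 + l)
p(C) = -2 + C (p(C) = (-1 - 1) + C = -2 + C)
-299*(-1559 + p(13)) = -299*(-1559 + (-2 + 13)) = -299*(-1559 + 11) = -299*(-1548) = 462852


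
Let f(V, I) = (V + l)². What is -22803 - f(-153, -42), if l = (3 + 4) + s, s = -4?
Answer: -45303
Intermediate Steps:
l = 3 (l = (3 + 4) - 4 = 7 - 4 = 3)
f(V, I) = (3 + V)² (f(V, I) = (V + 3)² = (3 + V)²)
-22803 - f(-153, -42) = -22803 - (3 - 153)² = -22803 - 1*(-150)² = -22803 - 1*22500 = -22803 - 22500 = -45303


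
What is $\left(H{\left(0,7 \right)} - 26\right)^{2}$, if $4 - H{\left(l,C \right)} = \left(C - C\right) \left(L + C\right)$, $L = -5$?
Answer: $484$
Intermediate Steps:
$H{\left(l,C \right)} = 4$ ($H{\left(l,C \right)} = 4 - \left(C - C\right) \left(-5 + C\right) = 4 - 0 \left(-5 + C\right) = 4 - 0 = 4 + 0 = 4$)
$\left(H{\left(0,7 \right)} - 26\right)^{2} = \left(4 - 26\right)^{2} = \left(-22\right)^{2} = 484$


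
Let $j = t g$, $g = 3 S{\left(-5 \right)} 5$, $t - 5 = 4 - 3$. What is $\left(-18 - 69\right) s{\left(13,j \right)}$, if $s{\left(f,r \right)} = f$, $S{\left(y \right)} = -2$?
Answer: $-1131$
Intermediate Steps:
$t = 6$ ($t = 5 + \left(4 - 3\right) = 5 + 1 = 6$)
$g = -30$ ($g = 3 \left(-2\right) 5 = \left(-6\right) 5 = -30$)
$j = -180$ ($j = 6 \left(-30\right) = -180$)
$\left(-18 - 69\right) s{\left(13,j \right)} = \left(-18 - 69\right) 13 = \left(-87\right) 13 = -1131$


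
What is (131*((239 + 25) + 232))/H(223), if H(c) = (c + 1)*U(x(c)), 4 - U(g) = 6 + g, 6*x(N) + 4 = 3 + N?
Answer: -4061/546 ≈ -7.4377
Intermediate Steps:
x(N) = -⅙ + N/6 (x(N) = -⅔ + (3 + N)/6 = -⅔ + (½ + N/6) = -⅙ + N/6)
U(g) = -2 - g (U(g) = 4 - (6 + g) = 4 + (-6 - g) = -2 - g)
H(c) = (1 + c)*(-11/6 - c/6) (H(c) = (c + 1)*(-2 - (-⅙ + c/6)) = (1 + c)*(-2 + (⅙ - c/6)) = (1 + c)*(-11/6 - c/6))
(131*((239 + 25) + 232))/H(223) = (131*((239 + 25) + 232))/((-(1 + 223)*(11 + 223)/6)) = (131*(264 + 232))/((-⅙*224*234)) = (131*496)/(-8736) = 64976*(-1/8736) = -4061/546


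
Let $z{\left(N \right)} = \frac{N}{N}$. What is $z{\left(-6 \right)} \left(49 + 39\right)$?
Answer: $88$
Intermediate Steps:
$z{\left(N \right)} = 1$
$z{\left(-6 \right)} \left(49 + 39\right) = 1 \left(49 + 39\right) = 1 \cdot 88 = 88$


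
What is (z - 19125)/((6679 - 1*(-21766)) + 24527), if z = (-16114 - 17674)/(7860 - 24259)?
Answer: -313597087/868687828 ≈ -0.36100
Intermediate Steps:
z = 33788/16399 (z = -33788/(-16399) = -33788*(-1/16399) = 33788/16399 ≈ 2.0604)
(z - 19125)/((6679 - 1*(-21766)) + 24527) = (33788/16399 - 19125)/((6679 - 1*(-21766)) + 24527) = -313597087/(16399*((6679 + 21766) + 24527)) = -313597087/(16399*(28445 + 24527)) = -313597087/16399/52972 = -313597087/16399*1/52972 = -313597087/868687828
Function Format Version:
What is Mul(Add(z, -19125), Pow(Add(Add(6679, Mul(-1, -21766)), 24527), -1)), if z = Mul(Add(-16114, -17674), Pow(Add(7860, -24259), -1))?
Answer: Rational(-313597087, 868687828) ≈ -0.36100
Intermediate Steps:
z = Rational(33788, 16399) (z = Mul(-33788, Pow(-16399, -1)) = Mul(-33788, Rational(-1, 16399)) = Rational(33788, 16399) ≈ 2.0604)
Mul(Add(z, -19125), Pow(Add(Add(6679, Mul(-1, -21766)), 24527), -1)) = Mul(Add(Rational(33788, 16399), -19125), Pow(Add(Add(6679, Mul(-1, -21766)), 24527), -1)) = Mul(Rational(-313597087, 16399), Pow(Add(Add(6679, 21766), 24527), -1)) = Mul(Rational(-313597087, 16399), Pow(Add(28445, 24527), -1)) = Mul(Rational(-313597087, 16399), Pow(52972, -1)) = Mul(Rational(-313597087, 16399), Rational(1, 52972)) = Rational(-313597087, 868687828)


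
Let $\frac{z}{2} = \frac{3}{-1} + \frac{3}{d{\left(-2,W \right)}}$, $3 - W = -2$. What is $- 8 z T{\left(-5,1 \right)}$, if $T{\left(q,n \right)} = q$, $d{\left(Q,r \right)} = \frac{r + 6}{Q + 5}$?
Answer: $- \frac{1920}{11} \approx -174.55$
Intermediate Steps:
$W = 5$ ($W = 3 - -2 = 3 + 2 = 5$)
$d{\left(Q,r \right)} = \frac{6 + r}{5 + Q}$
$z = - \frac{48}{11}$ ($z = 2 \left(\frac{3}{-1} + \frac{3}{\frac{1}{5 - 2} \left(6 + 5\right)}\right) = 2 \left(3 \left(-1\right) + \frac{3}{\frac{1}{3} \cdot 11}\right) = 2 \left(-3 + \frac{3}{\frac{1}{3} \cdot 11}\right) = 2 \left(-3 + \frac{3}{\frac{11}{3}}\right) = 2 \left(-3 + 3 \cdot \frac{3}{11}\right) = 2 \left(-3 + \frac{9}{11}\right) = 2 \left(- \frac{24}{11}\right) = - \frac{48}{11} \approx -4.3636$)
$- 8 z T{\left(-5,1 \right)} = \left(-8\right) \left(- \frac{48}{11}\right) \left(-5\right) = \frac{384}{11} \left(-5\right) = - \frac{1920}{11}$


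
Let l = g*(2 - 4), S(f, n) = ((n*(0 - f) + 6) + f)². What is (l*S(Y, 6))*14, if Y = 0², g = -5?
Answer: 5040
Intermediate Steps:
Y = 0
S(f, n) = (6 + f - f*n)² (S(f, n) = ((n*(-f) + 6) + f)² = ((-f*n + 6) + f)² = ((6 - f*n) + f)² = (6 + f - f*n)²)
l = 10 (l = -5*(2 - 4) = -5*(-2) = 10)
(l*S(Y, 6))*14 = (10*(6 + 0 - 1*0*6)²)*14 = (10*(6 + 0 + 0)²)*14 = (10*6²)*14 = (10*36)*14 = 360*14 = 5040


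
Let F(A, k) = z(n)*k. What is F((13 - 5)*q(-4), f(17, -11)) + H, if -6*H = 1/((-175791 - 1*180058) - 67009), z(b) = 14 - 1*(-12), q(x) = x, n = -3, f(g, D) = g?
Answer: 1121419417/2537148 ≈ 442.00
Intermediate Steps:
z(b) = 26 (z(b) = 14 + 12 = 26)
F(A, k) = 26*k
H = 1/2537148 (H = -1/(6*((-175791 - 1*180058) - 67009)) = -1/(6*((-175791 - 180058) - 67009)) = -1/(6*(-355849 - 67009)) = -1/6/(-422858) = -1/6*(-1/422858) = 1/2537148 ≈ 3.9414e-7)
F((13 - 5)*q(-4), f(17, -11)) + H = 26*17 + 1/2537148 = 442 + 1/2537148 = 1121419417/2537148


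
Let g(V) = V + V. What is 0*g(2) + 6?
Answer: 6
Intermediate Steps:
g(V) = 2*V
0*g(2) + 6 = 0*(2*2) + 6 = 0*4 + 6 = 0 + 6 = 6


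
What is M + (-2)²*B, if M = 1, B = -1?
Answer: -3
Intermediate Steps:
M + (-2)²*B = 1 + (-2)²*(-1) = 1 + 4*(-1) = 1 - 4 = -3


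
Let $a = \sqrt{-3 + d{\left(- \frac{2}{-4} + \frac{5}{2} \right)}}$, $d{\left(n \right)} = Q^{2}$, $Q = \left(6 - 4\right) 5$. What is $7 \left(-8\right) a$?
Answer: $- 56 \sqrt{97} \approx -551.54$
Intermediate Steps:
$Q = 10$ ($Q = 2 \cdot 5 = 10$)
$d{\left(n \right)} = 100$ ($d{\left(n \right)} = 10^{2} = 100$)
$a = \sqrt{97}$ ($a = \sqrt{-3 + 100} = \sqrt{97} \approx 9.8489$)
$7 \left(-8\right) a = 7 \left(-8\right) \sqrt{97} = - 56 \sqrt{97}$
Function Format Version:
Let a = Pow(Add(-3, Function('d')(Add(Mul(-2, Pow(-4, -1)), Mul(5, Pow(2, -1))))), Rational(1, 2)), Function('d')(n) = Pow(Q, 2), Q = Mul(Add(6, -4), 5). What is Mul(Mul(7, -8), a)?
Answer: Mul(-56, Pow(97, Rational(1, 2))) ≈ -551.54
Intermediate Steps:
Q = 10 (Q = Mul(2, 5) = 10)
Function('d')(n) = 100 (Function('d')(n) = Pow(10, 2) = 100)
a = Pow(97, Rational(1, 2)) (a = Pow(Add(-3, 100), Rational(1, 2)) = Pow(97, Rational(1, 2)) ≈ 9.8489)
Mul(Mul(7, -8), a) = Mul(Mul(7, -8), Pow(97, Rational(1, 2))) = Mul(-56, Pow(97, Rational(1, 2)))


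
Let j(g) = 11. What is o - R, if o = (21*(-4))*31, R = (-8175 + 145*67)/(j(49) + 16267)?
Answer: -21194726/8139 ≈ -2604.1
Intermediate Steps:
R = 770/8139 (R = (-8175 + 145*67)/(11 + 16267) = (-8175 + 9715)/16278 = 1540*(1/16278) = 770/8139 ≈ 0.094606)
o = -2604 (o = -84*31 = -2604)
o - R = -2604 - 1*770/8139 = -2604 - 770/8139 = -21194726/8139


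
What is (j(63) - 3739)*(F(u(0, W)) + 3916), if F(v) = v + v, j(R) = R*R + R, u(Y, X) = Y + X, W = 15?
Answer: 1156178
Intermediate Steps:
u(Y, X) = X + Y
j(R) = R + R**2 (j(R) = R**2 + R = R + R**2)
F(v) = 2*v
(j(63) - 3739)*(F(u(0, W)) + 3916) = (63*(1 + 63) - 3739)*(2*(15 + 0) + 3916) = (63*64 - 3739)*(2*15 + 3916) = (4032 - 3739)*(30 + 3916) = 293*3946 = 1156178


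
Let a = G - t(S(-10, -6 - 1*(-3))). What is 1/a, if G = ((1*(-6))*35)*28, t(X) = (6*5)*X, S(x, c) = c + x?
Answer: -1/5490 ≈ -0.00018215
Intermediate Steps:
t(X) = 30*X
G = -5880 (G = -6*35*28 = -210*28 = -5880)
a = -5490 (a = -5880 - 30*((-6 - 1*(-3)) - 10) = -5880 - 30*((-6 + 3) - 10) = -5880 - 30*(-3 - 10) = -5880 - 30*(-13) = -5880 - 1*(-390) = -5880 + 390 = -5490)
1/a = 1/(-5490) = -1/5490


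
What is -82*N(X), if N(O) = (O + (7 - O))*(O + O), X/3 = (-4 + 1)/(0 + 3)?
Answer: 3444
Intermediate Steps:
X = -3 (X = 3*((-4 + 1)/(0 + 3)) = 3*(-3/3) = 3*(-3*⅓) = 3*(-1) = -3)
N(O) = 14*O (N(O) = 7*(2*O) = 14*O)
-82*N(X) = -1148*(-3) = -82*(-42) = 3444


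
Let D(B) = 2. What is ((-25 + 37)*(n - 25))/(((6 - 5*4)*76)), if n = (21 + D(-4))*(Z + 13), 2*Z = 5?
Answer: -1989/532 ≈ -3.7387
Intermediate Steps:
Z = 5/2 (Z = (½)*5 = 5/2 ≈ 2.5000)
n = 713/2 (n = (21 + 2)*(5/2 + 13) = 23*(31/2) = 713/2 ≈ 356.50)
((-25 + 37)*(n - 25))/(((6 - 5*4)*76)) = ((-25 + 37)*(713/2 - 25))/(((6 - 5*4)*76)) = (12*(663/2))/(((6 - 20)*76)) = 3978/((-14*76)) = 3978/(-1064) = 3978*(-1/1064) = -1989/532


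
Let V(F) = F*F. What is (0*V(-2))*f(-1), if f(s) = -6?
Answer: 0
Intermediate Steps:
V(F) = F**2
(0*V(-2))*f(-1) = (0*(-2)**2)*(-6) = (0*4)*(-6) = 0*(-6) = 0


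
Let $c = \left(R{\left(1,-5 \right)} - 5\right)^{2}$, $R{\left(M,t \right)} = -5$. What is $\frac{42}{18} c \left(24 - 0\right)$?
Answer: $5600$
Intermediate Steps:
$c = 100$ ($c = \left(-5 - 5\right)^{2} = \left(-10\right)^{2} = 100$)
$\frac{42}{18} c \left(24 - 0\right) = \frac{42}{18} \cdot 100 \left(24 - 0\right) = 42 \cdot \frac{1}{18} \cdot 100 \left(24 + 0\right) = \frac{7}{3} \cdot 100 \cdot 24 = \frac{700}{3} \cdot 24 = 5600$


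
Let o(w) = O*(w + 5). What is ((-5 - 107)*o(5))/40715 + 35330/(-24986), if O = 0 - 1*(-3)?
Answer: -152241391/101730499 ≈ -1.4965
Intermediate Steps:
O = 3 (O = 0 + 3 = 3)
o(w) = 15 + 3*w (o(w) = 3*(w + 5) = 3*(5 + w) = 15 + 3*w)
((-5 - 107)*o(5))/40715 + 35330/(-24986) = ((-5 - 107)*(15 + 3*5))/40715 + 35330/(-24986) = -112*(15 + 15)*(1/40715) + 35330*(-1/24986) = -112*30*(1/40715) - 17665/12493 = -3360*1/40715 - 17665/12493 = -672/8143 - 17665/12493 = -152241391/101730499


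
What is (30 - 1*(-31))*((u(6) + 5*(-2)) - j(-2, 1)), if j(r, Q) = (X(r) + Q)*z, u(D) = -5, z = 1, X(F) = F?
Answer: -854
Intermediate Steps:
j(r, Q) = Q + r (j(r, Q) = (r + Q)*1 = (Q + r)*1 = Q + r)
(30 - 1*(-31))*((u(6) + 5*(-2)) - j(-2, 1)) = (30 - 1*(-31))*((-5 + 5*(-2)) - (1 - 2)) = (30 + 31)*((-5 - 10) - 1*(-1)) = 61*(-15 + 1) = 61*(-14) = -854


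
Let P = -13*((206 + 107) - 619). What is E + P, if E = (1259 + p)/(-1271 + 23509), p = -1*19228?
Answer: 88444795/22238 ≈ 3977.2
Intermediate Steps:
p = -19228
E = -17969/22238 (E = (1259 - 19228)/(-1271 + 23509) = -17969/22238 ≈ -0.80803)
P = 3978 (P = -13*(313 - 619) = -13*(-306) = 3978)
E + P = -17969/22238 + 3978 = 88444795/22238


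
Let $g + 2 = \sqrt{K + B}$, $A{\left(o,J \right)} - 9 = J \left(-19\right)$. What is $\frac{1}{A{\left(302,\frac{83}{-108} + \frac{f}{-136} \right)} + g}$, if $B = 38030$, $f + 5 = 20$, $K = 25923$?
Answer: $- \frac{10307304}{27572377073} + \frac{13483584 \sqrt{63953}}{854743689263} \approx 0.0036155$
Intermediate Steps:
$f = 15$ ($f = -5 + 20 = 15$)
$A{\left(o,J \right)} = 9 - 19 J$ ($A{\left(o,J \right)} = 9 + J \left(-19\right) = 9 - 19 J$)
$g = -2 + \sqrt{63953}$ ($g = -2 + \sqrt{25923 + 38030} = -2 + \sqrt{63953} \approx 250.89$)
$\frac{1}{A{\left(302,\frac{83}{-108} + \frac{f}{-136} \right)} + g} = \frac{1}{\left(9 - 19 \left(\frac{83}{-108} + \frac{15}{-136}\right)\right) - \left(2 - \sqrt{63953}\right)} = \frac{1}{\left(9 - 19 \left(83 \left(- \frac{1}{108}\right) + 15 \left(- \frac{1}{136}\right)\right)\right) - \left(2 - \sqrt{63953}\right)} = \frac{1}{\left(9 - 19 \left(- \frac{83}{108} - \frac{15}{136}\right)\right) - \left(2 - \sqrt{63953}\right)} = \frac{1}{\left(9 - - \frac{61313}{3672}\right) - \left(2 - \sqrt{63953}\right)} = \frac{1}{\left(9 + \frac{61313}{3672}\right) - \left(2 - \sqrt{63953}\right)} = \frac{1}{\frac{94361}{3672} - \left(2 - \sqrt{63953}\right)} = \frac{1}{\frac{87017}{3672} + \sqrt{63953}}$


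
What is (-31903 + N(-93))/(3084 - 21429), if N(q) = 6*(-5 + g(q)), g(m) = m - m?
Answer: 31933/18345 ≈ 1.7407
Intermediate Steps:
g(m) = 0
N(q) = -30 (N(q) = 6*(-5 + 0) = 6*(-5) = -30)
(-31903 + N(-93))/(3084 - 21429) = (-31903 - 30)/(3084 - 21429) = -31933/(-18345) = -31933*(-1/18345) = 31933/18345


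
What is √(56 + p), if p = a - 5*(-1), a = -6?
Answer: √55 ≈ 7.4162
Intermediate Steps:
p = -1 (p = -6 - 5*(-1) = -6 + 5 = -1)
√(56 + p) = √(56 - 1) = √55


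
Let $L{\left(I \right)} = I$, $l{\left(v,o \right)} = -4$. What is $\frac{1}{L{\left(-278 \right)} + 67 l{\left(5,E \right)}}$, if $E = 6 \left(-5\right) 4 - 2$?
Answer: $- \frac{1}{546} \approx -0.0018315$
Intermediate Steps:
$E = -122$ ($E = \left(-30\right) 4 - 2 = -120 - 2 = -122$)
$\frac{1}{L{\left(-278 \right)} + 67 l{\left(5,E \right)}} = \frac{1}{-278 + 67 \left(-4\right)} = \frac{1}{-278 - 268} = \frac{1}{-546} = - \frac{1}{546}$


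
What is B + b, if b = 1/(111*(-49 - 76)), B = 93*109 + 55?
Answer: 141413999/13875 ≈ 10192.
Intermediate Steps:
B = 10192 (B = 10137 + 55 = 10192)
b = -1/13875 (b = 1/(111*(-125)) = 1/(-13875) = -1/13875 ≈ -7.2072e-5)
B + b = 10192 - 1/13875 = 141413999/13875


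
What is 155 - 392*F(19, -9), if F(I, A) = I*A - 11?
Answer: 71499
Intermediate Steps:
F(I, A) = -11 + A*I (F(I, A) = A*I - 11 = -11 + A*I)
155 - 392*F(19, -9) = 155 - 392*(-11 - 9*19) = 155 - 392*(-11 - 171) = 155 - 392*(-182) = 155 + 71344 = 71499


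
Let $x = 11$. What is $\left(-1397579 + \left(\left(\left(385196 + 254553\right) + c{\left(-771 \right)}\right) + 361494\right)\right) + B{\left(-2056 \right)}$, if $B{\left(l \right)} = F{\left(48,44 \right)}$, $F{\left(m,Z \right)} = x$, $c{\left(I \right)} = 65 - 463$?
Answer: $-396723$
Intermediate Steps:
$c{\left(I \right)} = -398$ ($c{\left(I \right)} = 65 - 463 = -398$)
$F{\left(m,Z \right)} = 11$
$B{\left(l \right)} = 11$
$\left(-1397579 + \left(\left(\left(385196 + 254553\right) + c{\left(-771 \right)}\right) + 361494\right)\right) + B{\left(-2056 \right)} = \left(-1397579 + \left(\left(\left(385196 + 254553\right) - 398\right) + 361494\right)\right) + 11 = \left(-1397579 + \left(\left(639749 - 398\right) + 361494\right)\right) + 11 = \left(-1397579 + \left(639351 + 361494\right)\right) + 11 = \left(-1397579 + 1000845\right) + 11 = -396734 + 11 = -396723$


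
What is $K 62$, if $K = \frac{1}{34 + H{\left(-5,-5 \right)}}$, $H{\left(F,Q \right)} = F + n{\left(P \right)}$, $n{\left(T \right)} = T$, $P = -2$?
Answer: $\frac{62}{27} \approx 2.2963$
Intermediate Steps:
$H{\left(F,Q \right)} = -2 + F$ ($H{\left(F,Q \right)} = F - 2 = -2 + F$)
$K = \frac{1}{27}$ ($K = \frac{1}{34 - 7} = \frac{1}{27} \approx 0.037037$)
$K 62 = \frac{1}{27} \cdot 62 = \frac{62}{27}$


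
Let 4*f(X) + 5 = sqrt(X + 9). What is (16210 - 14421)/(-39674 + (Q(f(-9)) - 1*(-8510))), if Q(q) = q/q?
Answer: -1789/31163 ≈ -0.057408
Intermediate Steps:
f(X) = -5/4 + sqrt(9 + X)/4 (f(X) = -5/4 + sqrt(X + 9)/4 = -5/4 + sqrt(9 + X)/4)
Q(q) = 1
(16210 - 14421)/(-39674 + (Q(f(-9)) - 1*(-8510))) = (16210 - 14421)/(-39674 + (1 - 1*(-8510))) = 1789/(-39674 + (1 + 8510)) = 1789/(-39674 + 8511) = 1789/(-31163) = 1789*(-1/31163) = -1789/31163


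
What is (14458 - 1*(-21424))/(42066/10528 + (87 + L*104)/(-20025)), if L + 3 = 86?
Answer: 3782379031200/375289009 ≈ 10079.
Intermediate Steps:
L = 83 (L = -3 + 86 = 83)
(14458 - 1*(-21424))/(42066/10528 + (87 + L*104)/(-20025)) = (14458 - 1*(-21424))/(42066/10528 + (87 + 83*104)/(-20025)) = (14458 + 21424)/(42066*(1/10528) + (87 + 8632)*(-1/20025)) = 35882/(21033/5264 + 8719*(-1/20025)) = 35882/(21033/5264 - 8719/20025) = 35882/(375289009/105411600) = 35882*(105411600/375289009) = 3782379031200/375289009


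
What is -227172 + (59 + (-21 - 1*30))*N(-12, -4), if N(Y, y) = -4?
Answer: -227204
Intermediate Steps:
-227172 + (59 + (-21 - 1*30))*N(-12, -4) = -227172 + (59 + (-21 - 1*30))*(-4) = -227172 + (59 + (-21 - 30))*(-4) = -227172 + (59 - 51)*(-4) = -227172 + 8*(-4) = -227172 - 32 = -227204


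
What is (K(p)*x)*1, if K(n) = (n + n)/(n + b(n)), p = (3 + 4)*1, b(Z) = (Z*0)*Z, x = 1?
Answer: 2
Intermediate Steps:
b(Z) = 0 (b(Z) = 0*Z = 0)
p = 7 (p = 7*1 = 7)
K(n) = 2 (K(n) = (n + n)/(n + 0) = (2*n)/n = 2)
(K(p)*x)*1 = (2*1)*1 = 2*1 = 2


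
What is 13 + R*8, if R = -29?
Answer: -219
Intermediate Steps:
13 + R*8 = 13 - 29*8 = 13 - 232 = -219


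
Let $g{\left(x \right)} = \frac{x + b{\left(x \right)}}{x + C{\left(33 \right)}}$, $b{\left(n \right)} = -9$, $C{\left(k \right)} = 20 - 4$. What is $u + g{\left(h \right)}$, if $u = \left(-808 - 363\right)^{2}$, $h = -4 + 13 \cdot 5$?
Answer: $\frac{105585609}{77} \approx 1.3712 \cdot 10^{6}$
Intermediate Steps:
$C{\left(k \right)} = 16$ ($C{\left(k \right)} = 20 - 4 = 16$)
$h = 61$ ($h = -4 + 65 = 61$)
$g{\left(x \right)} = \frac{-9 + x}{16 + x}$ ($g{\left(x \right)} = \frac{x - 9}{x + 16} = \frac{-9 + x}{16 + x}$)
$u = 1371241$ ($u = \left(-1171\right)^{2} = 1371241$)
$u + g{\left(h \right)} = 1371241 + \frac{-9 + 61}{16 + 61} = 1371241 + \frac{1}{77} \cdot 52 = 1371241 + \frac{52}{77} = \frac{105585609}{77}$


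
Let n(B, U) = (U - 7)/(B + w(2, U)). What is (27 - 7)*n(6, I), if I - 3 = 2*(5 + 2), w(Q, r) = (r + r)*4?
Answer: 100/71 ≈ 1.4085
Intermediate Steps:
w(Q, r) = 8*r (w(Q, r) = (2*r)*4 = 8*r)
I = 17 (I = 3 + 2*(5 + 2) = 3 + 2*7 = 3 + 14 = 17)
n(B, U) = (-7 + U)/(B + 8*U) (n(B, U) = (U - 7)/(B + 8*U) = (-7 + U)/(B + 8*U))
(27 - 7)*n(6, I) = (27 - 7)*((-7 + 17)/(6 + 8*17)) = 20*(10/(6 + 136)) = 20*(10/142) = 20*((1/142)*10) = 20*(5/71) = 100/71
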